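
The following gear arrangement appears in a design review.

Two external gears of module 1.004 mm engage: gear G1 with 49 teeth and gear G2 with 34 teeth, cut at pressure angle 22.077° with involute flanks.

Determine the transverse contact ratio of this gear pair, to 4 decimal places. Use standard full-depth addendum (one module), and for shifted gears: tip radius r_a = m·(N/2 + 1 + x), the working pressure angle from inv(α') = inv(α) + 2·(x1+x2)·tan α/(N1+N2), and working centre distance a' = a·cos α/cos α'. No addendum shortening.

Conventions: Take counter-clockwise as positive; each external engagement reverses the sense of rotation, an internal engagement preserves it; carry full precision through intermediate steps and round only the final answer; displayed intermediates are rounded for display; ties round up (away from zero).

1.6213

class = single-mesh tooth geometry [involute pair 49T × 34T, m = 1.004]
base radii: r_b1 = 22.794464, r_b2 = 15.816567
tip radii: r_a1 = 25.602000, r_a2 = 18.072000
no profile shift: α' = α, a' = a
action lengths: √(r_a1²−r_b1²) = 11.656535, √(r_a2²−r_b2²) = 8.742619
base pitch p_b = π·m·cos α = 2.922895
CR = (11.656535 + 8.742619 − 41.666000·sin 22.07700°)/2.922895 = 1.621301
contact ratio ≈ 1.6213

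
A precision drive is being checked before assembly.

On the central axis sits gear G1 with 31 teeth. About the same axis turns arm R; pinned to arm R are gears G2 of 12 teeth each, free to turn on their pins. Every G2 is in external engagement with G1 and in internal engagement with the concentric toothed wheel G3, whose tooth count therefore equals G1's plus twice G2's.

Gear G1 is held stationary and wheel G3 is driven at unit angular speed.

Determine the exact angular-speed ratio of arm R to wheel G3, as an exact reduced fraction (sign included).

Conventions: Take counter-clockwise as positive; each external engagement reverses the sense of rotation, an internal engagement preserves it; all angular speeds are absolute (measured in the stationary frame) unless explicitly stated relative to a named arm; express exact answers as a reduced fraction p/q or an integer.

recognized (axles ride arm R): planetary set, 31/12/55 teeth
ring teeth: 31 + 2·12 = 55
31(ω_sun−ω_arm) = −55(ω_ring−ω_arm),  ω_sun = 0, ω_ring = 1
31(0−ω_arm) = −55(1−ω_arm)  ⇒  86·ω_arm = 55  ⇒  ω_arm = 55/86
ω_out/ω_in = 55/86

55/86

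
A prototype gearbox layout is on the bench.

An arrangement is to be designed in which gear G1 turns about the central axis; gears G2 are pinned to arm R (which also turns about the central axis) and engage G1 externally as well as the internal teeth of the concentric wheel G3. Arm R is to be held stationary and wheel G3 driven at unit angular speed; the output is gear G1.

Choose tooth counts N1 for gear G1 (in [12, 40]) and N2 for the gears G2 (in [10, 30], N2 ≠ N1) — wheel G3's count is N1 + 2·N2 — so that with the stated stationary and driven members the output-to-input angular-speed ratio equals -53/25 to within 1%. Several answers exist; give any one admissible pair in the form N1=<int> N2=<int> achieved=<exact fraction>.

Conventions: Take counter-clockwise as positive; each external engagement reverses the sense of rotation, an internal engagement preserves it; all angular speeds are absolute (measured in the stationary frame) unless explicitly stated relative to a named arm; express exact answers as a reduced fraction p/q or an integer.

topology: planetary set — design target -53/25, arm = carrier (Willis)
Willis with ω_arm = 0: ω_sun/ω_ring = −N3/N1; set equal to -53/25  ⇒  N3/N1 = −(-53/25) = 53/25
N3 = N1 + 2·N2  ⇒  N2/N1 = (N3/N1 − 1)/2 = (53/25 − 1)/2 = 14/25
smallest multiple with N1 ≥ 12 and N2 ≥ 10: k = 1  ⇒  N1 = 1·25 = 25, N2 = 1·14 = 14 (N1 ≤ 40, N2 ≤ 30, N2 ≠ N1 ✓), N3 = 25 + 2·14 = 53
check: −N3/N1 with N1 = 25, N3 = 53 gives -53/25; |achieved − target| = 0 ≤ 53/2500 ✓

N1=25 N2=14 achieved=-53/25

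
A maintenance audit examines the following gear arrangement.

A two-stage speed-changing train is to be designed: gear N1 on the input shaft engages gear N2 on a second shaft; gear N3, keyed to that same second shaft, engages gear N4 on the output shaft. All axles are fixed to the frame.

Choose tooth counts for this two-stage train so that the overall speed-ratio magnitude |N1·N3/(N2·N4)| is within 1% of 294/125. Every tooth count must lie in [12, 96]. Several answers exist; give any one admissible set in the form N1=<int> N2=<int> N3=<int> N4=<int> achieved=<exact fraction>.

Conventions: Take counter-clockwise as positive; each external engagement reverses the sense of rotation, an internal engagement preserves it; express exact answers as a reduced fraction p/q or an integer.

N1=14 N2=15 N3=63 N4=25 achieved=294/125

design class (target 294/125): fixed-axis compound train
target = 294/125 in lowest terms: an exact hit needs N1·N3 = k·294 and N2·N4 = k·125 for one integer k, every count in [12, 96]; additionally prefer no 1:1 stage (N1 ≠ N2, N3 ≠ N4)
k = 1…2: no 1:1-free in-range split of k·294 and k·125 into factor pairs; take k = 3
k = 3: N1·N3 = 882 = 14·63, N2·N4 = 375 = 15·25
achieved = 14·63/(15·25) = 294/125; |achieved − target| = 0 ≤ 147/6250 ✓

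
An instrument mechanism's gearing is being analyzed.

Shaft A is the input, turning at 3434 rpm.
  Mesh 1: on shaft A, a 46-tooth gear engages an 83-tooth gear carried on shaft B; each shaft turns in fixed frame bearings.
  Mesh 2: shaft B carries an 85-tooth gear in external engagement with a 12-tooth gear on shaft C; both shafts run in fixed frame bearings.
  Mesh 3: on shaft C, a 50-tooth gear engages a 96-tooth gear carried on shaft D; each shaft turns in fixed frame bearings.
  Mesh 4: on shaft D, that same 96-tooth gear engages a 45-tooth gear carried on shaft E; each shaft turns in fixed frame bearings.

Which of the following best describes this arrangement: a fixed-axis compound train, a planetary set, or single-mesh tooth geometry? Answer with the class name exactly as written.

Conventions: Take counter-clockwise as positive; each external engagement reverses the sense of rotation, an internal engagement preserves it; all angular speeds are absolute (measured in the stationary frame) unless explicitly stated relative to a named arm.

fixed-axis compound train

class = fixed-axis compound train [4 meshes; 4 ratios multiply, 4 sense flips]
classification: fixed-axis compound train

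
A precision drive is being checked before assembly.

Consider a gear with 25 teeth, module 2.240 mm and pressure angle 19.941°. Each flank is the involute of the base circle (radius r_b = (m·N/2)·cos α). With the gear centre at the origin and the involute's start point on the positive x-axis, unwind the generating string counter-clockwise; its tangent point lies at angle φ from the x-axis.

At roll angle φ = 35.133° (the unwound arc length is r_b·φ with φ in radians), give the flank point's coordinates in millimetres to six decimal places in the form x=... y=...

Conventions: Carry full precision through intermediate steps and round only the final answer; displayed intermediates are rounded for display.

x=30.814086 y=1.947802

single-mesh involute tooth geometry (25T wheel at module 2.240)
pitch radius r_p = m·N/2 = 2.240·25/2 = 28.000000
base radius r_b = r_p·cos α = 28.000000·cos 19.941° = 26.321241
roll angle φ = 35.133° = 0.61318653 rad
x = r_b·(cos φ + φ·sin φ) = 30.814086
y = r_b·(sin φ − φ·cos φ) = 1.947802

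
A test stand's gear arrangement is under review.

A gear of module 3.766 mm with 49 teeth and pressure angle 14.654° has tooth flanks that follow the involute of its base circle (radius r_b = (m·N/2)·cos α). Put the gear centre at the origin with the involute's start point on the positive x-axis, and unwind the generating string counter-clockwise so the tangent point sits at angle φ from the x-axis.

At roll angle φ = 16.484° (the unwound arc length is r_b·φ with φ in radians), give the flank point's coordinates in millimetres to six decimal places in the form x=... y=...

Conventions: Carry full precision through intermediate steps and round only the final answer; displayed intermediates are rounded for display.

x=92.883886 y=0.702723

recognized (one wheel, involute flank): single-mesh tooth geometry, m = 3.766, N = 49
pitch radius r_p = m·N/2 = 3.766·49/2 = 92.267000
base radius r_b = r_p·cos α = 92.267000·cos 14.654° = 89.265663
roll angle φ = 16.484° = 0.28770007 rad
x = r_b·(cos φ + φ·sin φ) = 92.883886
y = r_b·(sin φ − φ·cos φ) = 0.702723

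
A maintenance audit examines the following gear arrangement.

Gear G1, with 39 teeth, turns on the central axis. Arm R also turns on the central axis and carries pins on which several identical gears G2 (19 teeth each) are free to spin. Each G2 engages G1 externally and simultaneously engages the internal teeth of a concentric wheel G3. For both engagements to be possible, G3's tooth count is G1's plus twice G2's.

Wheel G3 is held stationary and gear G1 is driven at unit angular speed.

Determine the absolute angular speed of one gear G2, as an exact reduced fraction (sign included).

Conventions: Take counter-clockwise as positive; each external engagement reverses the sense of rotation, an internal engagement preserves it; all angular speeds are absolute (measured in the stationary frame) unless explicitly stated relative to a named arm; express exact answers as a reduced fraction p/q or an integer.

-39/38

class = planetary set [G3 = 39+2·19 = 77; Willis about the carrier]
ring teeth: 39 + 2·19 = 77
39(ω_sun−ω_arm) = −77(ω_ring−ω_arm),  ω_ring = 0, ω_sun = 1
39(1−ω_arm) = −77(0−ω_arm)  ⇒  116·ω_arm = 39  ⇒  ω_arm = 39/116
sun–planet mesh: 39·(1−39/116) = −19·(ω_p−ω_arm)  ⇒  ω_p−ω_arm = -3003/2204
ω_p = 39/116 − 3003/2204 = -39/38
exact speed ratio = -39/38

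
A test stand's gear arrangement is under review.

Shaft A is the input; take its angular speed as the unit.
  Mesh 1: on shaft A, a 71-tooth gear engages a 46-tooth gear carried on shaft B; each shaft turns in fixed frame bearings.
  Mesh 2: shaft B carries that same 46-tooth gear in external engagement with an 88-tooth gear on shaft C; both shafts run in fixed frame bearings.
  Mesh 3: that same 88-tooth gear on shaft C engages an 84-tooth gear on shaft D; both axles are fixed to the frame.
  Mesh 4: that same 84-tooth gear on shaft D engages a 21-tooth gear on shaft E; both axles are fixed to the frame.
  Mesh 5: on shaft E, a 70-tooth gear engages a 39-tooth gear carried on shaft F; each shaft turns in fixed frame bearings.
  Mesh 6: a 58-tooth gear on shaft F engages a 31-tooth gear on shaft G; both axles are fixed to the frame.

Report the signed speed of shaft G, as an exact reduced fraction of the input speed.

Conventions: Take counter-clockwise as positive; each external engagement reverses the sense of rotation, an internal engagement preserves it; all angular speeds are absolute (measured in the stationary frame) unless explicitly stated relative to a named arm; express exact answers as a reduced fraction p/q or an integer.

41180/3627

6-mesh fixed-axis compound train (all bearings frame-fixed)
mesh 1 [71T→46T]: |ω|/ω_in = 1×71/46 = 71/46, sense flips to −
mesh 2 [46T→88T]: |ω|/ω_in = (71/46)×46/88 = 71/88, sense flips to +
mesh 3 [88T→84T]: |ω|/ω_in = (71/88)×88/84 = 71/84, sense flips to −
mesh 4 [84T→21T]: |ω|/ω_in = (71/84)×84/21 = 71/21, sense flips to +
mesh 5 [70T→39T]: |ω|/ω_in = (71/21)×70/39 = 710/117, sense flips to −
mesh 6 [58T→31T]: |ω|/ω_in = (710/117)×58/31 = 41180/3627, sense flips to +
signed output speed (× input speed) = 41180/3627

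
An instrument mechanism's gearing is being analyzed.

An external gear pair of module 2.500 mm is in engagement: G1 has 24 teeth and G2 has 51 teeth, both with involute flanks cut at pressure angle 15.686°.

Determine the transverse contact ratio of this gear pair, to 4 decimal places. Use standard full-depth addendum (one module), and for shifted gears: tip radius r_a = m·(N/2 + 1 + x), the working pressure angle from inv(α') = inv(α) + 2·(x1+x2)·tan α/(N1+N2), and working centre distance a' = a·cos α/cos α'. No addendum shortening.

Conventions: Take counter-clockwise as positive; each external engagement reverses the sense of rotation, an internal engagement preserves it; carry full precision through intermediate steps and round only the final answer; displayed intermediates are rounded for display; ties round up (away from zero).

topology: single-mesh involute geometry — m = 2.500, 24T/51T pair
base radii: r_b1 = 28.882735, r_b2 = 61.375812
tip radii: r_a1 = 32.500000, r_a2 = 66.250000
no profile shift: α' = α, a' = a
action lengths: √(r_a1²−r_b1²) = 14.900927, √(r_a2²−r_b2²) = 24.941375
base pitch p_b = π·m·cos α = 7.561482
CR = (14.900927 + 24.941375 − 93.750000·sin 15.68600°)/7.561482 = 1.917027
contact ratio ≈ 1.9170

1.9170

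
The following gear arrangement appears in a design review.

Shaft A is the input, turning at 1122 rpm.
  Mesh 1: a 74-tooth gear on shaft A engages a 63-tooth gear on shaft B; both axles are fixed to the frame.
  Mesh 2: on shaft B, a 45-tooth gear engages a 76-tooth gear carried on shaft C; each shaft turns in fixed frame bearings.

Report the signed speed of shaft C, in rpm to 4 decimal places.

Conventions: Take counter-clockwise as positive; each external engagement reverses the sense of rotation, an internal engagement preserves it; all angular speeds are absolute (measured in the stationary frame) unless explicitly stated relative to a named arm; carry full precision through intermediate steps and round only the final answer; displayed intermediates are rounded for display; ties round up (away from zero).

class = fixed-axis compound train [2 meshes; 2 ratios multiply, 2 sense flips]
mesh 1 [74T→63T]: ω = 1122.0000×74/63 = 1317.9048 rpm, sense flips to −
mesh 2 [45T→76T]: ω = 1317.9048×45/76 = 780.3383 rpm, sense flips to +
signed output speed = +780.3383 rpm

+780.3383 rpm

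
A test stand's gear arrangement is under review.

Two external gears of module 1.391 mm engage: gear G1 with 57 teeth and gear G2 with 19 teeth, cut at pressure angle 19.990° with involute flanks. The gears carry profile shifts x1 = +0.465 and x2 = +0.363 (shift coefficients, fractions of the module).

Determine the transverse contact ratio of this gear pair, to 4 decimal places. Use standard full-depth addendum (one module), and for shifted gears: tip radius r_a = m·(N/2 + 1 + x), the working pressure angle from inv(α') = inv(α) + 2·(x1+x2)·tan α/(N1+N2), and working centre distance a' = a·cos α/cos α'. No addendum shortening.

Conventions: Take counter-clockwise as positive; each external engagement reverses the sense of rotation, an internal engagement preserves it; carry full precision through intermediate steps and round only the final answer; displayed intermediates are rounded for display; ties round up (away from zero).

1.5327

recognized (one external pair, fixed centres): single-mesh tooth geometry, m = 1.391, N1 = 57, N2 = 19
base radii: r_b1 = 37.255070, r_b2 = 12.418357
tip radii: r_a1 = 41.681315, r_a2 = 15.110433
inv(α') = inv(19.990°) + 2·(+0.465+0.363)·tan α/(57+19) = 0.02280769  ⇒  α' = 22.92295°
a' = a·cos α / cos α' = 52.8580·cos 19.990°/cos 22.92295° = 53.932505
action lengths: √(r_a1²−r_b1²) = 18.692024, √(r_a2²−r_b2²) = 8.608693
base pitch p_b = π·m·cos α = 4.106676
CR = (18.692024 + 8.608693 − 53.932505·sin 22.92295°)/4.106676 = 1.532722
contact ratio ≈ 1.5327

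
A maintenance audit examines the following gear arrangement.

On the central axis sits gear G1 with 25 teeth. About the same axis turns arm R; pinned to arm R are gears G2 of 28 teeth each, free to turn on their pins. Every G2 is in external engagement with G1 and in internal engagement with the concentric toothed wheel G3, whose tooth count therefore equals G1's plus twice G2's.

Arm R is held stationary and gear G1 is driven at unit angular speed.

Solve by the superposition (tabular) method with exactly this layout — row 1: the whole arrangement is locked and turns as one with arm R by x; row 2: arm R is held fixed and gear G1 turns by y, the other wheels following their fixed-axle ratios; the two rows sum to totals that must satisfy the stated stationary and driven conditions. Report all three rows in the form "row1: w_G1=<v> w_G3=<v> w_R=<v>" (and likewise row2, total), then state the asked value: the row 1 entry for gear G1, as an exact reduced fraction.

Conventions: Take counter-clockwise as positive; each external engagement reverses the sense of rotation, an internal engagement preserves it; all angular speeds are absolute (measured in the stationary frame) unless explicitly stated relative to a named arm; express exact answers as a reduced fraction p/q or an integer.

class = planetary set [G3 = 25+2·28 = 81; Willis about the carrier]
row 1: whole set turns with the arm by x
row 2: sun turns y, ring = −(25/81)·y, arm 0
boundary: total ω_arm = x = 0 and total ω_sun = x + y = 1  ⇒  y = 1, x = 0
row 2 ring = −(25/81)·1 = -25/81
totals (row 1 + row 2): sun 0 + 1 = 1, ring 0 + (-25/81) = -25/81, arm 0 + 0 = 0
asked cell (row1, sun) = 0

row1: w_G1=0 w_G3=0 w_R=0
row2: w_G1=1 w_G3=-25/81 w_R=0
total: w_G1=1 w_G3=-25/81 w_R=0
asked value: 0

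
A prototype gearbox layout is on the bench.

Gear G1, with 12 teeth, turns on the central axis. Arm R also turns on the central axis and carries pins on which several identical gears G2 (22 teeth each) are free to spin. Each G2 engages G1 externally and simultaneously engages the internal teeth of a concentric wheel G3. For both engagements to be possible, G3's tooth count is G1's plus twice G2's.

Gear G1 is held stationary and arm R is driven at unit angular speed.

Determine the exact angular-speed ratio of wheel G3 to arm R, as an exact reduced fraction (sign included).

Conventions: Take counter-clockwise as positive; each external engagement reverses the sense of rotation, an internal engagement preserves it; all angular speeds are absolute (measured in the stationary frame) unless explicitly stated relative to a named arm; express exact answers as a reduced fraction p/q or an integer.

17/14

planetary set (12T centre, 22T on arm, 56T internal) — Willis relation
ring teeth: 12 + 2·22 = 56
12(ω_sun−ω_arm) = −56(ω_ring−ω_arm),  ω_sun = 0, ω_arm = 1
ω_ring = 1 − (12/56)(0−1) = 17/14
ω_out/ω_in = 17/14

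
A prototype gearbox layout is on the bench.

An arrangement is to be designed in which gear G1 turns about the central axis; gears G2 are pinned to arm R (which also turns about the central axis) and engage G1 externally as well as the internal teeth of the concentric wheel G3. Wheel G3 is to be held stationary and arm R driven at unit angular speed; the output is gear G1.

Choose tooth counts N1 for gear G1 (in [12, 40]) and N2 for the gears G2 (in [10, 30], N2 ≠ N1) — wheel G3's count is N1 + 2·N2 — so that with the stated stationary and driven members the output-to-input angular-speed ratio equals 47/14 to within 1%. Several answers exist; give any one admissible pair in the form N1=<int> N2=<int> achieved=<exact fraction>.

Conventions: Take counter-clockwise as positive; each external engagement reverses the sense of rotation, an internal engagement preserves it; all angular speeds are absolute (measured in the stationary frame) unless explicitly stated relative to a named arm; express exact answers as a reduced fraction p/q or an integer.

class = planetary set [ratio 47/14 wanted; Willis about the carrier]
Willis with ω_ring = 0: ω_sun/ω_arm = (N1+N3)/N1; set equal to 47/14  ⇒  N3/N1 = 47/14 − 1 = 33/14
N3 = N1 + 2·N2  ⇒  N2/N1 = (N3/N1 − 1)/2 = (33/14 − 1)/2 = 19/28
smallest multiple with N1 ≥ 12 and N2 ≥ 10: k = 1  ⇒  N1 = 1·28 = 28, N2 = 1·19 = 19 (N1 ≤ 40, N2 ≤ 30, N2 ≠ N1 ✓), N3 = 28 + 2·19 = 66
check: (N1+N3)/N1 with N1 = 28, N3 = 66 gives 47/14; |achieved − target| = 0 ≤ 47/1400 ✓

N1=28 N2=19 achieved=47/14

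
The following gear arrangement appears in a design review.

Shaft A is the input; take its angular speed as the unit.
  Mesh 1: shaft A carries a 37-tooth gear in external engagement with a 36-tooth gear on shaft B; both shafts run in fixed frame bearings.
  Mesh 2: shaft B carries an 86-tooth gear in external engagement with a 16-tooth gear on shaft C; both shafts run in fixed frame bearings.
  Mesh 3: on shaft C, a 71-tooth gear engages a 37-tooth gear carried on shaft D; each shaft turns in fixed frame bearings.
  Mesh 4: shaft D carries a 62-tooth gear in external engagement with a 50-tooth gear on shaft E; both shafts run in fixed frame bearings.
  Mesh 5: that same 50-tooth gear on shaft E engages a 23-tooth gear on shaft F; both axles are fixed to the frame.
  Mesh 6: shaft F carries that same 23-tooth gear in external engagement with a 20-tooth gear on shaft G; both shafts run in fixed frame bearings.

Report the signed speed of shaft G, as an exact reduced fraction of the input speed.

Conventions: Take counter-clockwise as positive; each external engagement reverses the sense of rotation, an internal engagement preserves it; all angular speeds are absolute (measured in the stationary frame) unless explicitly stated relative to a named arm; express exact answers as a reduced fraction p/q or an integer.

6-mesh fixed-axis compound train (all bearings frame-fixed)
mesh 1 [37T→36T]: |ω|/ω_in = 1×37/36 = 37/36, sense flips to −
mesh 2 [86T→16T]: |ω|/ω_in = (37/36)×86/16 = 1591/288, sense flips to +
mesh 3 [71T→37T]: |ω|/ω_in = (1591/288)×71/37 = 3053/288, sense flips to −
mesh 4 [62T→50T]: |ω|/ω_in = (3053/288)×62/50 = 94643/7200, sense flips to +
mesh 5 [50T→23T]: |ω|/ω_in = (94643/7200)×50/23 = 94643/3312, sense flips to −
mesh 6 [23T→20T]: |ω|/ω_in = (94643/3312)×23/20 = 94643/2880, sense flips to +
signed output speed (× input speed) = 94643/2880

94643/2880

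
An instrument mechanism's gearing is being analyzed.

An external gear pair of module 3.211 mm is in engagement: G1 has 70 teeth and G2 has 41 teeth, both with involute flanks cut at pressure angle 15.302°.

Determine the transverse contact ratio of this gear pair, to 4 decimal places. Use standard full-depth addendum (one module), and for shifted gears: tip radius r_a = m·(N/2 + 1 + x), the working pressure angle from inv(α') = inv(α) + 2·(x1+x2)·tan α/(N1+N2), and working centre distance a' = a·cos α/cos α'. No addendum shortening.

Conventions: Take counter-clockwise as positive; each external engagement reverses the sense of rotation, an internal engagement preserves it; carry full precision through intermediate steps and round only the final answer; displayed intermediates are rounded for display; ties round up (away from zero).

2.0784

single-mesh involute tooth geometry (70T engaging 41T at module 3.211)
base radii: r_b1 = 108.400750, r_b2 = 63.491868
tip radii: r_a1 = 115.596000, r_a2 = 69.036500
no profile shift: α' = α, a' = a
action lengths: √(r_a1²−r_b1²) = 40.146140, √(r_a2²−r_b2²) = 27.107583
base pitch p_b = π·m·cos α = 9.730029
CR = (40.146140 + 27.107583 − 178.210500·sin 15.30200°)/9.730029 = 2.078388
contact ratio ≈ 2.0784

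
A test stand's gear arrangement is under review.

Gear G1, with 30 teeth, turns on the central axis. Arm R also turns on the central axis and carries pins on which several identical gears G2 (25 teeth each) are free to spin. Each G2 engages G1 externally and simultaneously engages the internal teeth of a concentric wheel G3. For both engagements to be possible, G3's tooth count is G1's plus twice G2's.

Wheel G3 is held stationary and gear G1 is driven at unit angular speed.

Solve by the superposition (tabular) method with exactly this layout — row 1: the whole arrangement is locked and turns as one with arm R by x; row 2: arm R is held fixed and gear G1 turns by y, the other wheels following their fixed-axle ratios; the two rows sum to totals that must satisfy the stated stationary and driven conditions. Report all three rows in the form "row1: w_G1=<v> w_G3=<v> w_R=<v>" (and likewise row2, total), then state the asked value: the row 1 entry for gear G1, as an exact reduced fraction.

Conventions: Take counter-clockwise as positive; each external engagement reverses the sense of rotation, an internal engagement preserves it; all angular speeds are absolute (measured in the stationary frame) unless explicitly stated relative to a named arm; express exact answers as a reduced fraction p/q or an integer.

recognized (axles ride arm R): planetary set, 30/25/80 teeth
row 1 — lock + rotate with arm: ω_sun = ω_ring = ω_arm = x
superposition row 2 [arm held]: sun y, ring −(30/80)·y, arm 0
boundary: total ω_ring = x − (30/80)·y = 0 and total ω_sun = x + y = 1  ⇒  y = 8/11, x = 3/11
row 2 ring = −(30/80)·8/11 = -3/11
totals (row 1 + row 2): sun 3/11 + 8/11 = 1, ring 3/11 + (-3/11) = 0, arm 3/11 + 0 = 3/11
asked cell (row1, sun) = 3/11

row1: w_G1=3/11 w_G3=3/11 w_R=3/11
row2: w_G1=8/11 w_G3=-3/11 w_R=0
total: w_G1=1 w_G3=0 w_R=3/11
asked value: 3/11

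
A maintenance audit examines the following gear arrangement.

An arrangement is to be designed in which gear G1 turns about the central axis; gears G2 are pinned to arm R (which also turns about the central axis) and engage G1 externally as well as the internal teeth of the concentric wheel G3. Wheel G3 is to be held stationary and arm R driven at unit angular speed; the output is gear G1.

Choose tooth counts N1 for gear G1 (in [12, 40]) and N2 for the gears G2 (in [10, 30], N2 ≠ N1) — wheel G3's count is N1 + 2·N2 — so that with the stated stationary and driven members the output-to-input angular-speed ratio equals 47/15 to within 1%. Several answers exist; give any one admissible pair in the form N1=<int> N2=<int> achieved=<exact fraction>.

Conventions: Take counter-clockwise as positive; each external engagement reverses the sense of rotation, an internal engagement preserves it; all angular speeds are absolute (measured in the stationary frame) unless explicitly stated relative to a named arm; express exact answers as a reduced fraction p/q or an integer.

planetary set to be sized for 47/15 (Willis relation)
Willis with ω_ring = 0: ω_sun/ω_arm = (N1+N3)/N1; set equal to 47/15  ⇒  N3/N1 = 47/15 − 1 = 32/15
N3 = N1 + 2·N2  ⇒  N2/N1 = (N3/N1 − 1)/2 = (32/15 − 1)/2 = 17/30
smallest multiple with N1 ≥ 12 and N2 ≥ 10: k = 1  ⇒  N1 = 1·30 = 30, N2 = 1·17 = 17 (N1 ≤ 40, N2 ≤ 30, N2 ≠ N1 ✓), N3 = 30 + 2·17 = 64
check: (N1+N3)/N1 with N1 = 30, N3 = 64 gives 47/15; |achieved − target| = 0 ≤ 47/1500 ✓

N1=30 N2=17 achieved=47/15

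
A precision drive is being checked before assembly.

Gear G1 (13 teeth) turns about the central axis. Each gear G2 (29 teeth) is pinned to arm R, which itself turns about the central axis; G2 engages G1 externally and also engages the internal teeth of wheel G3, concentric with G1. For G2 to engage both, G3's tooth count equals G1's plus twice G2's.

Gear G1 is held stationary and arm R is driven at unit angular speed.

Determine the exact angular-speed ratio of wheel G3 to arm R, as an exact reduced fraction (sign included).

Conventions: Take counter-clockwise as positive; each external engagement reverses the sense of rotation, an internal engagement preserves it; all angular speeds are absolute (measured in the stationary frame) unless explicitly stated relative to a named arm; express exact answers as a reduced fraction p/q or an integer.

topology: planetary set — G1 13T / G2 29T / G3 71T, arm = carrier (Willis)
ring teeth: 13 + 2·29 = 71
13(ω_sun−ω_arm) = −71(ω_ring−ω_arm),  ω_sun = 0, ω_arm = 1
ω_ring = 1 − (13/71)(0−1) = 84/71
ω_out/ω_in = 84/71

84/71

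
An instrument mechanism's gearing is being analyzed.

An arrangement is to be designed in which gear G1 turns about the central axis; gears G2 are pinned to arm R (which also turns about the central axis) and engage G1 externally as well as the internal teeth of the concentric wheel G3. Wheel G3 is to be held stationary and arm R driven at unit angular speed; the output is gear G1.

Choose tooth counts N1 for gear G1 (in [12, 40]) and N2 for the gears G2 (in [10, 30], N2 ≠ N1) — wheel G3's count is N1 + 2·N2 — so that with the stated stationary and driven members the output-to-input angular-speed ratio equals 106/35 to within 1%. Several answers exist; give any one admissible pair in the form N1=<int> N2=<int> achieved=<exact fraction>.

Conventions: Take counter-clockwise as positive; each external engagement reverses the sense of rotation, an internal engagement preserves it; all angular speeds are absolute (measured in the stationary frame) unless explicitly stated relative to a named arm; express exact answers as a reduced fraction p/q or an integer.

class = planetary set [ratio 106/35 wanted; Willis about the carrier]
Willis with ω_ring = 0: ω_sun/ω_arm = (N1+N3)/N1; set equal to 106/35  ⇒  N3/N1 = 106/35 − 1 = 71/35
N3 = N1 + 2·N2  ⇒  N2/N1 = (N3/N1 − 1)/2 = (71/35 − 1)/2 = 18/35
smallest multiple with N1 ≥ 12 and N2 ≥ 10: k = 1  ⇒  N1 = 1·35 = 35, N2 = 1·18 = 18 (N1 ≤ 40, N2 ≤ 30, N2 ≠ N1 ✓), N3 = 35 + 2·18 = 71
check: (N1+N3)/N1 with N1 = 35, N3 = 71 gives 106/35; |achieved − target| = 0 ≤ 53/1750 ✓

N1=35 N2=18 achieved=106/35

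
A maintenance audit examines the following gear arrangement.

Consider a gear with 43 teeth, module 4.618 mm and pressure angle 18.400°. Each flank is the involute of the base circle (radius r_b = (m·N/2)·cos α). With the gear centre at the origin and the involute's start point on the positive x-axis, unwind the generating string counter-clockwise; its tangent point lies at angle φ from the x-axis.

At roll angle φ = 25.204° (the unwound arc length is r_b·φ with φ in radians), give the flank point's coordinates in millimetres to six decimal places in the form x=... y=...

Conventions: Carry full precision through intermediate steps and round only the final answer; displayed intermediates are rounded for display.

single-mesh involute tooth geometry (43T wheel at module 4.618)
pitch radius r_p = m·N/2 = 4.618·43/2 = 99.287000
base radius r_b = r_p·cos α = 99.287000·cos 18.400° = 94.211053
roll angle φ = 25.204° = 0.43989278 rad
x = r_b·(cos φ + φ·sin φ) = 102.889996
y = r_b·(sin φ − φ·cos φ) = 2.621766

x=102.889996 y=2.621766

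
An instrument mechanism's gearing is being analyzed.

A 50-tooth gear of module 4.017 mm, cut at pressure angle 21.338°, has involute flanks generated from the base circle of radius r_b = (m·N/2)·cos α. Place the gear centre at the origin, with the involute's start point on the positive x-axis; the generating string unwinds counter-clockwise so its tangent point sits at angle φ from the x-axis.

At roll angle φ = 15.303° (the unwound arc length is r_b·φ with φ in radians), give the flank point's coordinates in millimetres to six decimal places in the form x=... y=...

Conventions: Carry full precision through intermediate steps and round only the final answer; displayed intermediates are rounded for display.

x=96.818020 y=0.589849

single-mesh involute tooth geometry (50T wheel at module 4.017)
pitch radius r_p = m·N/2 = 4.017·50/2 = 100.425000
base radius r_b = r_p·cos α = 100.425000·cos 21.338° = 93.540877
roll angle φ = 15.303° = 0.26708774 rad
x = r_b·(cos φ + φ·sin φ) = 96.818020
y = r_b·(sin φ − φ·cos φ) = 0.589849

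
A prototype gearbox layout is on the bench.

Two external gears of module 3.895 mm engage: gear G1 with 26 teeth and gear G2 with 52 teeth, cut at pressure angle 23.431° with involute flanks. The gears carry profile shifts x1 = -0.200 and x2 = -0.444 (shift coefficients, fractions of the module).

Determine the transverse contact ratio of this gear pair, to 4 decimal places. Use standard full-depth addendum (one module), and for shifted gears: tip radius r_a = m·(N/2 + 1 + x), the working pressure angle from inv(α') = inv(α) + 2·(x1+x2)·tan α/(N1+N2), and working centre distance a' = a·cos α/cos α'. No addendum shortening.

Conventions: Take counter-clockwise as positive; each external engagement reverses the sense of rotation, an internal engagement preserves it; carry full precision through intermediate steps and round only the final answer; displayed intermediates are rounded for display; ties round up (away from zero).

1.6962

topology: single-mesh involute geometry — m = 3.895, 26T/52T pair
base radii: r_b1 = 46.459618, r_b2 = 92.919237
tip radii: r_a1 = 53.751000, r_a2 = 103.435620
inv(α') = inv(23.431°) + 2·(-0.200-0.444)·tan α/(26+52) = 0.01727672  ⇒  α' = 20.97346°
a' = a·cos α / cos α' = 151.9050·cos 23.431°/cos 20.97346° = 149.268433
action lengths: √(r_a1²−r_b1²) = 27.030980, √(r_a2²−r_b2²) = 45.441643
base pitch p_b = π·m·cos α = 11.227477
CR = (27.030980 + 45.441643 − 149.268433·sin 20.97346°)/11.227477 = 1.696211
contact ratio ≈ 1.6962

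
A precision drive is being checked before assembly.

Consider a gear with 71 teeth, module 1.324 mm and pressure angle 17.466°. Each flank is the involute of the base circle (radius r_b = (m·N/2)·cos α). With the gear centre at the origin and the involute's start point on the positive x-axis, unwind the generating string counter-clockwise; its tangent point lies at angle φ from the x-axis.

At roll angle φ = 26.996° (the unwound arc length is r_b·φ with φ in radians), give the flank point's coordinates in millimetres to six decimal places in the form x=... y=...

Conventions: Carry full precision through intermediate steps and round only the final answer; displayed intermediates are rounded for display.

x=49.538854 y=1.528812

single-mesh involute tooth geometry (71T wheel at module 1.324)
pitch radius r_p = m·N/2 = 1.324·71/2 = 47.002000
base radius r_b = r_p·cos α = 47.002000·cos 17.466° = 44.834983
roll angle φ = 26.996° = 0.47116908 rad
x = r_b·(cos φ + φ·sin φ) = 49.538854
y = r_b·(sin φ − φ·cos φ) = 1.528812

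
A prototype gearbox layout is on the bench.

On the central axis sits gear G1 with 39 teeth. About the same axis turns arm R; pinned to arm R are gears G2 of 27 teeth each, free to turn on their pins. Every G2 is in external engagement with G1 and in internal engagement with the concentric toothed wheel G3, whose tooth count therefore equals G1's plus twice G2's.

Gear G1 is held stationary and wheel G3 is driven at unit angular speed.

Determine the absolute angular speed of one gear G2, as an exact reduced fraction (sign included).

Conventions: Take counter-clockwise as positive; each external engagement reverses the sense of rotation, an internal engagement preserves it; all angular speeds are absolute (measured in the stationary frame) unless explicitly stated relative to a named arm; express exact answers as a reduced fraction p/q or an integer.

planetary set (39T centre, 27T on arm, 93T internal) — Willis relation
ring teeth: 39 + 2·27 = 93
39(ω_sun−ω_arm) = −93(ω_ring−ω_arm),  ω_sun = 0, ω_ring = 1
39(0−ω_arm) = −93(1−ω_arm)  ⇒  132·ω_arm = 93  ⇒  ω_arm = 31/44
sun–planet mesh: 39·(0−31/44) = −27·(ω_p−ω_arm)  ⇒  ω_p−ω_arm = 403/396
ω_p = 31/44 + 403/396 = 31/18
exact speed ratio = 31/18

31/18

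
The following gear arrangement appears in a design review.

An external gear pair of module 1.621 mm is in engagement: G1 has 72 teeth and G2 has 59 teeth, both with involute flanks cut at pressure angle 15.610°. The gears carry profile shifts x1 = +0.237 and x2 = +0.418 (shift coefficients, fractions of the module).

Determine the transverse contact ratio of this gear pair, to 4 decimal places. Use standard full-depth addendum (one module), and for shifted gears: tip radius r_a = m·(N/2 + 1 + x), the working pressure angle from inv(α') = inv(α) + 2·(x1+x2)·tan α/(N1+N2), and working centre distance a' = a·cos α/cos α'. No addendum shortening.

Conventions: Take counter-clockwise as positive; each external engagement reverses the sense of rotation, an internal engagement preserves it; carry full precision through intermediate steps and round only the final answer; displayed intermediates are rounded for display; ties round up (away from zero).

topology: single-mesh involute geometry — m = 1.621, 72T/59T pair
base radii: r_b1 = 56.203575, r_b2 = 46.055707
tip radii: r_a1 = 60.361177, r_a2 = 50.118078
inv(α') = inv(15.610°) + 2·(+0.237+0.418)·tan α/(72+59) = 0.00974120  ⇒  α' = 17.42766°
a' = a·cos α / cos α' = 106.1755·cos 15.610°/cos 17.42766° = 107.179253
action lengths: √(r_a1²−r_b1²) = 22.014310, √(r_a2²−r_b2²) = 19.765970
base pitch p_b = π·m·cos α = 4.904687
CR = (22.014310 + 19.765970 − 107.179253·sin 17.42766°)/4.904687 = 1.973611
contact ratio ≈ 1.9736

1.9736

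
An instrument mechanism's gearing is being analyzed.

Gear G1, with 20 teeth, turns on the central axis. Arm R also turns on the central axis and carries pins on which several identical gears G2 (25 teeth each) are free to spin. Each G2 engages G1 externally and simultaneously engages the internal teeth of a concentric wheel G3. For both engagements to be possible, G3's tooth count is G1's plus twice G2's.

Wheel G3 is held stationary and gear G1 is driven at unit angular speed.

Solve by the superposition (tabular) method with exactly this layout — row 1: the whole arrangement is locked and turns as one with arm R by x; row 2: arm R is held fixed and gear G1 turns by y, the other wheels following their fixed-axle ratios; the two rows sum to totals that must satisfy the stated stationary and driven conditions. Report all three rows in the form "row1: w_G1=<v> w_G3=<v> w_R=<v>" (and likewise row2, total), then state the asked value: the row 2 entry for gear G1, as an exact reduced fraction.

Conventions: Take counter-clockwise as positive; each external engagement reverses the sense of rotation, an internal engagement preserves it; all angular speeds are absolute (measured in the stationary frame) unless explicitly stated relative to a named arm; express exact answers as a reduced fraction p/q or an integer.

row1: w_G1=2/9 w_G3=2/9 w_R=2/9
row2: w_G1=7/9 w_G3=-2/9 w_R=0
total: w_G1=1 w_G3=0 w_R=2/9
asked value: 7/9

topology: planetary set — G1 20T / G2 25T / G3 70T, arm = carrier (Willis)
row 1 — lock + rotate with arm: ω_sun = ω_ring = ω_arm = x
row 2: sun turns y, ring = −(20/70)·y, arm 0
boundary: total ω_ring = x − (20/70)·y = 0 and total ω_sun = x + y = 1  ⇒  y = 7/9, x = 2/9
row 2 ring = −(20/70)·7/9 = -2/9
totals (row 1 + row 2): sun 2/9 + 7/9 = 1, ring 2/9 + (-2/9) = 0, arm 2/9 + 0 = 2/9
asked cell (row2, sun) = 7/9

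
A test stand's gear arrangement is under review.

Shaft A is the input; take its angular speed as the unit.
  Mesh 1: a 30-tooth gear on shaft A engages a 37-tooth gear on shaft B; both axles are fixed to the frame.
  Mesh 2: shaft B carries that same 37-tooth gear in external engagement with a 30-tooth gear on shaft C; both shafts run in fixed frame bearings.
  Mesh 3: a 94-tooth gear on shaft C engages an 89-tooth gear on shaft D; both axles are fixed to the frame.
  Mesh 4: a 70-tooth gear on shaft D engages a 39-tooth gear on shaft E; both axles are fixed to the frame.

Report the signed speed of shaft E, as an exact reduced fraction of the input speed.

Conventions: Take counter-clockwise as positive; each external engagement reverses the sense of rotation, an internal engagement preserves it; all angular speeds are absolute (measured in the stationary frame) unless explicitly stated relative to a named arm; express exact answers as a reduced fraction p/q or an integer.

6580/3471

4-mesh fixed-axis compound train (all bearings frame-fixed)
mesh 1 [30T→37T]: |ω|/ω_in = 1×30/37 = 30/37, sense flips to −
mesh 2 [37T→30T]: |ω|/ω_in = (30/37)×37/30 = 1, sense flips to +
mesh 3 [94T→89T]: |ω|/ω_in = 1×94/89 = 94/89, sense flips to −
mesh 4 [70T→39T]: |ω|/ω_in = (94/89)×70/39 = 6580/3471, sense flips to +
signed output speed (× input speed) = 6580/3471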